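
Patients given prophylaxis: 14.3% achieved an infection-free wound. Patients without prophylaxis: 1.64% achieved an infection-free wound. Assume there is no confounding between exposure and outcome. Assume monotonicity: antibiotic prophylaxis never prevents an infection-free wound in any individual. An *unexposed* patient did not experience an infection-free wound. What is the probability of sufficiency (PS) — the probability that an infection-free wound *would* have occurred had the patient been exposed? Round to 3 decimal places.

p₁ = 0.143, p₀ = 0.0164.
Under exogeneity and monotonicity, PS = (p₁ − p₀) / (1 − p₀).
PS = (0.143 − 0.0164) / (1 − 0.0164) = 0.1266 / 0.9836 ≈ 0.1287

PS ≈ 0.129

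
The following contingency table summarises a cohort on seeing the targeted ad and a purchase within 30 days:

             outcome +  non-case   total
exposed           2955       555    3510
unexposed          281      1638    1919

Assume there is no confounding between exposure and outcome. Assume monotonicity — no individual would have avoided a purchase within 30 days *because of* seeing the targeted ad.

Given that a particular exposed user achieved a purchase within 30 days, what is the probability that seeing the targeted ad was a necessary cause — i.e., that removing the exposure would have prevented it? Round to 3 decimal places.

p₁ = P(outcome | exposed) = 2955/3510 = 0.84188
p₀ = P(outcome | unexposed) = 281/1919 = 0.14643
Under exogeneity and monotonicity, PN = (p₁ − p₀)/p₁.
PN = (0.84188 − 0.14643) / 0.84188 ≈ 0.8261

PN ≈ 0.826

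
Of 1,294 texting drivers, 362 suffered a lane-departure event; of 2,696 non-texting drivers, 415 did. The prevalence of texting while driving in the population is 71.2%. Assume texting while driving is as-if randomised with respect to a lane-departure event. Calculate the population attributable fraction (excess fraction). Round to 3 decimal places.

PAF ≈ 0.368

p₁ = P(outcome | exposed) = 362/1294 = 0.27975
p₀ = P(outcome | unexposed) = 415/2696 = 0.15393
Overall risk P(Y=1) = π·p₁ + (1−π)·p₀ = 0.712×0.27975 + 0.288×0.15393 = 0.24352.
Under exogeneity, PAF = [P(Y=1) − p₀] / P(Y=1).
PAF = (0.24352 − 0.15393) / 0.24352 ≈ 0.3679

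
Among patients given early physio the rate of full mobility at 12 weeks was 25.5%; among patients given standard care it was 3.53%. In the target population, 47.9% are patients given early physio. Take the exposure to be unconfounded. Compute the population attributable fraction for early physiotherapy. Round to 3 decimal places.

p₁ = 0.255, p₀ = 0.0353.
Overall risk P(Y=1) = π·p₁ + (1−π)·p₀ = 0.479×0.255 + 0.521×0.0353 = 0.14054.
Under exogeneity, PAF = [P(Y=1) − p₀] / P(Y=1).
PAF = (0.14054 − 0.0353) / 0.14054 ≈ 0.7488

PAF ≈ 0.749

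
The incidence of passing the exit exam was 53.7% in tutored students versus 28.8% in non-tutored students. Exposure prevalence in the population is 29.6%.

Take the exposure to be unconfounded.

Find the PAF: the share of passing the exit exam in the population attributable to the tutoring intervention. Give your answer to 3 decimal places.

p₁ = 0.537, p₀ = 0.288.
Overall risk P(Y=1) = π·p₁ + (1−π)·p₀ = 0.296×0.537 + 0.704×0.288 = 0.3617.
Under exogeneity, PAF = [P(Y=1) − p₀] / P(Y=1).
PAF = (0.3617 − 0.288) / 0.3617 ≈ 0.2038

PAF ≈ 0.204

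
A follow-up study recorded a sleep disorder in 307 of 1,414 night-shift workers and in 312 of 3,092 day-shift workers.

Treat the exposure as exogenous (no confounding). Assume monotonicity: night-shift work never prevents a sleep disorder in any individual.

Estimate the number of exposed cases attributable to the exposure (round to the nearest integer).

p₁ = P(outcome | exposed) = 307/1414 = 0.21711
p₀ = P(outcome | unexposed) = 312/3092 = 0.10091
PN = (p₁ − p₀)/p₁ = (0.21711 − 0.10091) / 0.21711 ≈ 0.53524.
Attributable cases ≈ PN × (exposed cases) = 0.53524 × 307 ≈ 164.32.

about 164 cases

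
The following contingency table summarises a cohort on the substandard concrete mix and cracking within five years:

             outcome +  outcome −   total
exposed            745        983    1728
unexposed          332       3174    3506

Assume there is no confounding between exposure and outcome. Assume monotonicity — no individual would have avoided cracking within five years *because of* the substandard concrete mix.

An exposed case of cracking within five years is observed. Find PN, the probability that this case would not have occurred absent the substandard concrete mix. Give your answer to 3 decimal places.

PN ≈ 0.780

p₁ = P(outcome | exposed) = 745/1728 = 0.43113
p₀ = P(outcome | unexposed) = 332/3506 = 0.094695
Under exogeneity and monotonicity, PN = (p₁ − p₀) / p₁.
PN = (0.43113 − 0.094695) / 0.43113 = 0.33644 / 0.43113 ≈ 0.7804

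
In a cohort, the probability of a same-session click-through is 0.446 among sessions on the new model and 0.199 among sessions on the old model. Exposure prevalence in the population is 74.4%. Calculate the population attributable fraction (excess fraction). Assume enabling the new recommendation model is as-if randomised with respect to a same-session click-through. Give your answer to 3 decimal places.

Let p₁ = 0.446, p₀ = 0.199.
Overall risk P(Y=1) = π·p₁ + (1−π)·p₀ = 0.744×0.446 + 0.256×0.199 = 0.38277.
Under exogeneity, PAF = [P(Y=1) − p₀] / P(Y=1).
PAF = (0.38277 − 0.199) / 0.38277 ≈ 0.4801

PAF ≈ 0.480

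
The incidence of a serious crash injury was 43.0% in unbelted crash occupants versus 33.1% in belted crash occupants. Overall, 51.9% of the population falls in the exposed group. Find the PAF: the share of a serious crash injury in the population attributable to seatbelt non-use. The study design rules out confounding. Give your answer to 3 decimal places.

p₁ = 0.43, p₀ = 0.331.
Overall risk P(Y=1) = π·p₁ + (1−π)·p₀ = 0.519×0.43 + 0.481×0.331 = 0.38238.
Under exogeneity, PAF = [P(Y=1) − p₀] / P(Y=1).
PAF = (0.38238 − 0.331) / 0.38238 ≈ 0.1344

PAF ≈ 0.134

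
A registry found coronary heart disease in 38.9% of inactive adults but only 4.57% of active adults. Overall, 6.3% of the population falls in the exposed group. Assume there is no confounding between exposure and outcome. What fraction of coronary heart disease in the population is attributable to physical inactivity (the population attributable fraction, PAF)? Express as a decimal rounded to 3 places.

PAF ≈ 0.321

p₁ = 0.389, p₀ = 0.0457.
Overall risk P(Y=1) = π·p₁ + (1−π)·p₀ = 0.063×0.389 + 0.937×0.0457 = 0.067328.
Under exogeneity, PAF = [P(Y=1) − p₀] / P(Y=1).
PAF = (0.067328 − 0.0457) / 0.067328 ≈ 0.3212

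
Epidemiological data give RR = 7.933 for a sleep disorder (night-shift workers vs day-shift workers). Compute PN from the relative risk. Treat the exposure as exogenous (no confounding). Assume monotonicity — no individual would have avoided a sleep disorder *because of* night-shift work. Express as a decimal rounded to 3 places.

PN ≈ 0.874

Under exogeneity and monotonicity, PN = (RR − 1) / RR = 1 − 1/RR.
PN = (7.933 − 1) / 7.933 = 6.933 / 7.933 ≈ 0.8739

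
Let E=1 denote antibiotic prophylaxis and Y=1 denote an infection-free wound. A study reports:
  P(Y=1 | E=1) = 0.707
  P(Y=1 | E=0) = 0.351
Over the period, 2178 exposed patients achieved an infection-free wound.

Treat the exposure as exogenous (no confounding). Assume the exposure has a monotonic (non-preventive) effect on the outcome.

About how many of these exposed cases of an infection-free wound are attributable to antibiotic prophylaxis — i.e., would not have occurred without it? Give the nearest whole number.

about 1097 cases

Let p₁ = 0.707, p₀ = 0.351.
PN = (p₁ − p₀)/p₁ = (0.707 − 0.351) / 0.707 ≈ 0.50354.
Attributable cases ≈ PN × (exposed cases) = 0.50354 × 2178 ≈ 1096.70.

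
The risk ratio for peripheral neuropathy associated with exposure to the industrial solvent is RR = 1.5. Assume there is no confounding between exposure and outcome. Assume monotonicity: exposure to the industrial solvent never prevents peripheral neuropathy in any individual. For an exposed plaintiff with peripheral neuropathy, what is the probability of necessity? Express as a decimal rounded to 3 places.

Under exogeneity and monotonicity, PN = (RR − 1) / RR = 1 − 1/RR.
PN = (1.5 − 1) / 1.5 = 0.5 / 1.5 ≈ 0.3333

PN ≈ 0.333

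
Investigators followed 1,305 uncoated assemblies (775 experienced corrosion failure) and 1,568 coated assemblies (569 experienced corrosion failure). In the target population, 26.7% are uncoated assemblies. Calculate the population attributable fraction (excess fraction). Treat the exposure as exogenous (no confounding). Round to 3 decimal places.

p₁ = P(outcome | exposed) = 775/1305 = 0.59387
p₀ = P(outcome | unexposed) = 569/1568 = 0.36288
Overall risk P(Y=1) = π·p₁ + (1−π)·p₀ = 0.267×0.59387 + 0.733×0.36288 = 0.42456.
Under exogeneity, PAF = [P(Y=1) − p₀] / P(Y=1).
PAF = (0.42456 − 0.36288) / 0.42456 ≈ 0.1453

PAF ≈ 0.145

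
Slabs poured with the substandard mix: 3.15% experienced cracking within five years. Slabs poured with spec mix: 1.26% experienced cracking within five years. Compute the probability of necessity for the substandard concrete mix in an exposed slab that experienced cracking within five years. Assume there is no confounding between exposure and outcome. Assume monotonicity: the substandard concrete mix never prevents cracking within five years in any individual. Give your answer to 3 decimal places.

PN ≈ 0.600

p₁ = 0.0315, p₀ = 0.0126.
Under exogeneity and monotonicity, PN = (p₁ − p₀) / p₁.
PN = (0.0315 − 0.0126) / 0.0315 = 0.0189 / 0.0315 ≈ 0.6000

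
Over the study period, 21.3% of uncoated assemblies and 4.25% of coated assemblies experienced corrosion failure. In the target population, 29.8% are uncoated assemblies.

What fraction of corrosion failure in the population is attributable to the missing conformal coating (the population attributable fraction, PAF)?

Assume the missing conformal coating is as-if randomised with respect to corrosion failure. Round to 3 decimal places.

p₁ = 0.213, p₀ = 0.0425.
Overall risk P(Y=1) = π·p₁ + (1−π)·p₀ = 0.298×0.213 + 0.702×0.0425 = 0.093309.
Under exogeneity, PAF = [P(Y=1) − p₀] / P(Y=1).
PAF = (0.093309 − 0.0425) / 0.093309 ≈ 0.5445

PAF ≈ 0.545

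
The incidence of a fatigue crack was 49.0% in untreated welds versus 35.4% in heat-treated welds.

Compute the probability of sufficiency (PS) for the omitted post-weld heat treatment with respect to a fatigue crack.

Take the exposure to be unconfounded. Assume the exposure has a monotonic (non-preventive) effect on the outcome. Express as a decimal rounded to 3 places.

PS ≈ 0.211

p₁ = 0.49, p₀ = 0.354.
Under exogeneity and monotonicity, PS = (p₁ − p₀) / (1 − p₀).
PS = (0.49 − 0.354) / (1 − 0.354) = 0.136 / 0.646 ≈ 0.2105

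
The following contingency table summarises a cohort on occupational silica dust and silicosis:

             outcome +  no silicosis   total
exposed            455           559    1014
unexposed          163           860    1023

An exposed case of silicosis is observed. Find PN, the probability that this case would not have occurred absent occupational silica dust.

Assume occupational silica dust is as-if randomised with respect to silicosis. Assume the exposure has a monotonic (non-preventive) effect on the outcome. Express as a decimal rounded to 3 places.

PN ≈ 0.645

p₁ = P(outcome | exposed) = 455/1014 = 0.44872
p₀ = P(outcome | unexposed) = 163/1023 = 0.15934
Under exogeneity and monotonicity, PN = (p₁ − p₀) / p₁.
PN = (0.44872 − 0.15934) / 0.44872 = 0.28938 / 0.44872 ≈ 0.6449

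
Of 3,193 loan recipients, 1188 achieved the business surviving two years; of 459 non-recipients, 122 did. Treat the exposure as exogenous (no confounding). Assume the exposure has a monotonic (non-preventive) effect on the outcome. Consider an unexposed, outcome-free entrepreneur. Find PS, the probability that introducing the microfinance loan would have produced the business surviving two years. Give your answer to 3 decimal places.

PS ≈ 0.145

p₁ = P(outcome | exposed) = 1188/3193 = 0.37206
p₀ = P(outcome | unexposed) = 122/459 = 0.2658
Under exogeneity and monotonicity, PS = (p₁ − p₀) / (1 − p₀).
PS = (0.37206 − 0.2658) / (1 − 0.2658) = 0.10627 / 0.7342 ≈ 0.1447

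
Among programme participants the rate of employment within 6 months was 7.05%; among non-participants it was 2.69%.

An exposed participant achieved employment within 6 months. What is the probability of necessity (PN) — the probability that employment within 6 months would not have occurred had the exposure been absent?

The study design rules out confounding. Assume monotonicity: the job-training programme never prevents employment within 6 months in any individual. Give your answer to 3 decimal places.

p₁ = 0.0705, p₀ = 0.0269.
Under exogeneity and monotonicity, PN = (p₁ − p₀) / p₁.
PN = (0.0705 − 0.0269) / 0.0705 = 0.0436 / 0.0705 ≈ 0.6184

PN ≈ 0.618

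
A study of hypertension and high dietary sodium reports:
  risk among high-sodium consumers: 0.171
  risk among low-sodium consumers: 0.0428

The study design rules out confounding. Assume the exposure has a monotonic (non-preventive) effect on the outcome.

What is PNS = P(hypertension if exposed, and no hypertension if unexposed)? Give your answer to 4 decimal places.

PNS ≈ 0.1282

Let p₁ = 0.171, p₀ = 0.0428.
Under exogeneity and monotonicity, PNS = p₁ − p₀.
PNS = 0.171 − 0.0428 = 0.1282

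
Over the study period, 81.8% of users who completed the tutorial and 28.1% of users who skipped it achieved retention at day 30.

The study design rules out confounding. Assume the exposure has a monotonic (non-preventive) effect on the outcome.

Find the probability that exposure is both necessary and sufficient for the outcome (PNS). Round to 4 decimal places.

p₁ = 0.818, p₀ = 0.281.
Under exogeneity and monotonicity, PNS = p₁ − p₀.
PNS = 0.818 − 0.281 = 0.537

PNS ≈ 0.5370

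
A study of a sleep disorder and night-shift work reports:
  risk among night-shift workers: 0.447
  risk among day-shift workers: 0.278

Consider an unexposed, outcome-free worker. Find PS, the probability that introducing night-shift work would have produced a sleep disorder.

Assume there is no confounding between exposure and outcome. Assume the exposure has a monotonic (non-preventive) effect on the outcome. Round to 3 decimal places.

Let p₁ = 0.447, p₀ = 0.278.
Under exogeneity and monotonicity, PS = (p₁ − p₀) / (1 − p₀).
PS = (0.447 − 0.278) / (1 − 0.278) = 0.169 / 0.722 ≈ 0.2341

PS ≈ 0.234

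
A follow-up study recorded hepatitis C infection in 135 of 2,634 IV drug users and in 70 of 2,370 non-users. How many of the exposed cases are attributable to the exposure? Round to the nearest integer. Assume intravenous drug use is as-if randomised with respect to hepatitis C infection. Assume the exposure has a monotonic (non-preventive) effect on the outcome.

about 57 cases

p₁ = P(outcome | exposed) = 135/2634 = 0.051253
p₀ = P(outcome | unexposed) = 70/2370 = 0.029536
PN = (p₁ − p₀)/p₁ = (0.051253 − 0.029536) / 0.051253 ≈ 0.42372.
Attributable cases ≈ PN × (exposed cases) = 0.42372 × 135 ≈ 57.20.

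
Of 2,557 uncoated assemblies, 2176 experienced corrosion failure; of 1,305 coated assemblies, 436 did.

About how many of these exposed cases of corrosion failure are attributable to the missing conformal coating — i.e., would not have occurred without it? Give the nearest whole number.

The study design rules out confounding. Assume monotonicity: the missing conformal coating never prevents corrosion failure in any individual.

about 1322 cases

p₁ = P(outcome | exposed) = 2176/2557 = 0.851
p₀ = P(outcome | unexposed) = 436/1305 = 0.3341
PN = (p₁ − p₀)/p₁ = (0.851 − 0.3341) / 0.851 ≈ 0.60740.
Attributable cases ≈ PN × (exposed cases) = 0.60740 × 2176 ≈ 1321.71.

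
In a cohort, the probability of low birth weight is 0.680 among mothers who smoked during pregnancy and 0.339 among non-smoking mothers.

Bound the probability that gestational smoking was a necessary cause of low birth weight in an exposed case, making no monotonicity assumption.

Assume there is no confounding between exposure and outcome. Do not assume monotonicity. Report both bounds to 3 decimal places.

0.501 ≤ PN ≤ 0.972

Let p₁ = 0.68, p₀ = 0.339.
Under exogeneity alone the bounds on PN are max{0,(p₁−p₀)/p₁} ≤ PN ≤ min{1,(1−p₀)/p₁}.
  lower = (p₁ − p₀)/p₁ = 0.341 / 0.68 ≈ 0.5015
  upper = min{1, (1 − p₀)/p₁} = 0.661 / 0.68 ≈ 0.9721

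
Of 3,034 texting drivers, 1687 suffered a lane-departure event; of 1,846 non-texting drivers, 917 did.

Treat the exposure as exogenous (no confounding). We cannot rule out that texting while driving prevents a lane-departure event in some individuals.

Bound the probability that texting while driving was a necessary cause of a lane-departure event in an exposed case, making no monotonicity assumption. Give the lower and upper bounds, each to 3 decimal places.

0.107 ≤ PN ≤ 0.905

p₁ = P(outcome | exposed) = 1687/3034 = 0.55603
p₀ = P(outcome | unexposed) = 917/1846 = 0.49675
Under exogeneity alone the bounds on PN are max{0,(p₁−p₀)/p₁} ≤ PN ≤ min{1,(1−p₀)/p₁}.
  lower = (p₁ − p₀)/p₁ = 0.059282 / 0.55603 ≈ 0.1066
  upper = min{1, (1 − p₀)/p₁} = 0.50325 / 0.55603 ≈ 0.9051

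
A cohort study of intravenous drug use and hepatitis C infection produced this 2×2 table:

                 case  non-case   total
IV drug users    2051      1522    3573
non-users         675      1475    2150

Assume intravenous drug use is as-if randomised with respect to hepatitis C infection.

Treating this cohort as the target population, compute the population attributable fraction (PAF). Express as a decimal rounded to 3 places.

p₁ = P(outcome | exposed) = 2051/3573 = 0.57403
p₀ = P(outcome | unexposed) = 675/2150 = 0.31395
Exposure prevalence π = 3573/5723 = 0.62432; overall risk P(Y=1) = 0.47632.
Under exogeneity, PAF = [P(Y=1) − p₀]/P(Y=1).
PAF = (0.47632 − 0.31395) / 0.47632 ≈ 0.3409

PAF ≈ 0.341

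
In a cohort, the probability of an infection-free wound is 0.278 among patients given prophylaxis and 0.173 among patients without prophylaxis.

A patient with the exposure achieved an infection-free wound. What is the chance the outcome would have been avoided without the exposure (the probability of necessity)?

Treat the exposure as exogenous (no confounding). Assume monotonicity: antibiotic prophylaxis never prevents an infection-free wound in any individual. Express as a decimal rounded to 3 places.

Let p₁ = 0.278, p₀ = 0.173.
Under exogeneity and monotonicity, PN = (p₁ − p₀) / p₁.
PN = (0.278 − 0.173) / 0.278 = 0.105 / 0.278 ≈ 0.3777

PN ≈ 0.378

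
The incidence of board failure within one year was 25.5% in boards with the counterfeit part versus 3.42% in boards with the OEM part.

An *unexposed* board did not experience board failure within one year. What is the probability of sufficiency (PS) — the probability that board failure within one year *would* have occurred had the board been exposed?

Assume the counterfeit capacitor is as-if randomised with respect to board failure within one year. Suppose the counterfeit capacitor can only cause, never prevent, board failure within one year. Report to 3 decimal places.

PS ≈ 0.229

p₁ = 0.255, p₀ = 0.0342.
Under exogeneity and monotonicity, PS = (p₁ − p₀) / (1 − p₀).
PS = (0.255 − 0.0342) / (1 − 0.0342) = 0.2208 / 0.9658 ≈ 0.2286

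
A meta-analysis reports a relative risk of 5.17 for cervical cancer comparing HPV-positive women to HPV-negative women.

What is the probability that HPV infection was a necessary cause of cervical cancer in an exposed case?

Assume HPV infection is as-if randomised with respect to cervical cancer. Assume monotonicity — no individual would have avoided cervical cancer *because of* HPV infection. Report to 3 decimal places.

Under exogeneity and monotonicity, PN = (RR − 1) / RR = 1 − 1/RR.
PN = (5.17 − 1) / 5.17 = 4.17 / 5.17 ≈ 0.8066

PN ≈ 0.807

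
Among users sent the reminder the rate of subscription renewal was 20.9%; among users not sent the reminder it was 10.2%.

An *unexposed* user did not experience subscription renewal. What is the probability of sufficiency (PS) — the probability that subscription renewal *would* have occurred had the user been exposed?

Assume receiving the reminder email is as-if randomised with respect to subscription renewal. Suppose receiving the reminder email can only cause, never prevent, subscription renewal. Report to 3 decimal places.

PS ≈ 0.119

p₁ = 0.209, p₀ = 0.102.
Under exogeneity and monotonicity, PS = (p₁ − p₀) / (1 − p₀).
PS = (0.209 − 0.102) / (1 − 0.102) = 0.107 / 0.898 ≈ 0.1192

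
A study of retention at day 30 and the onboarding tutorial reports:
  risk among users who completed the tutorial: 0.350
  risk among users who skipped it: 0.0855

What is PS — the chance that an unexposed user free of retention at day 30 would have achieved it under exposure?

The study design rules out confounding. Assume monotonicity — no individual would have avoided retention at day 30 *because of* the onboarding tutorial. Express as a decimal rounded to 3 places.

PS ≈ 0.289

Let p₁ = 0.35, p₀ = 0.0855.
Under exogeneity and monotonicity, PS = (p₁ − p₀) / (1 − p₀).
PS = (0.35 − 0.0855) / (1 − 0.0855) = 0.2645 / 0.9145 ≈ 0.2892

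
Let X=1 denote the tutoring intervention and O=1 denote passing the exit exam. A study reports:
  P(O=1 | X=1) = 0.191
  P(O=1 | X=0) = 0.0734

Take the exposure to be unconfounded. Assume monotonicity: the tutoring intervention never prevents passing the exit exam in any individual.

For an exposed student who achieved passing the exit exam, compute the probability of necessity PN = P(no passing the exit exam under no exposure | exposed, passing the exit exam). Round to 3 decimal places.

Let p₁ = 0.191, p₀ = 0.0734.
Under exogeneity and monotonicity, PN = (p₁ − p₀) / p₁.
PN = (0.191 − 0.0734) / 0.191 = 0.1176 / 0.191 ≈ 0.6157

PN ≈ 0.616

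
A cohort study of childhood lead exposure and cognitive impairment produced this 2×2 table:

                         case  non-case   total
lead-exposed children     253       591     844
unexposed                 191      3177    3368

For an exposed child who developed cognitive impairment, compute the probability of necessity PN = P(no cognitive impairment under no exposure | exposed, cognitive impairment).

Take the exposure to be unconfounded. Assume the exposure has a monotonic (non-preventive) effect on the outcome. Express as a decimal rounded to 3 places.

p₁ = P(outcome | exposed) = 253/844 = 0.29976
p₀ = P(outcome | unexposed) = 191/3368 = 0.05671
Under exogeneity and monotonicity, PN = (p₁ − p₀)/p₁.
PN = (0.29976 − 0.05671) / 0.29976 ≈ 0.8108

PN ≈ 0.811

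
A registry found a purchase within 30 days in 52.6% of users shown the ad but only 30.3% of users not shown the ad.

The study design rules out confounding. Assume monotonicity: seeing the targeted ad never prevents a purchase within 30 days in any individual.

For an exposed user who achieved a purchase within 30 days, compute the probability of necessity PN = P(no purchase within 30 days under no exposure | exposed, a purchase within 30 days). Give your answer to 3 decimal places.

p₁ = 0.526, p₀ = 0.303.
Under exogeneity and monotonicity, PN = (p₁ − p₀) / p₁.
PN = (0.526 − 0.303) / 0.526 = 0.223 / 0.526 ≈ 0.4240

PN ≈ 0.424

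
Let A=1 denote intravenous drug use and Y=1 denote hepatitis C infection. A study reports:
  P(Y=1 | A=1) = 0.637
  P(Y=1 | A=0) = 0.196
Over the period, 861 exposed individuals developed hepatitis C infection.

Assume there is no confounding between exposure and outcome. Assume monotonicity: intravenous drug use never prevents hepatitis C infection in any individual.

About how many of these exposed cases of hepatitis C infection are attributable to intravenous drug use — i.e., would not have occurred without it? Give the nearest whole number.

Let p₁ = 0.637, p₀ = 0.196.
PN = (p₁ − p₀)/p₁ = (0.637 − 0.196) / 0.637 ≈ 0.69231.
Attributable cases ≈ PN × (exposed cases) = 0.69231 × 861 ≈ 596.08.

about 596 cases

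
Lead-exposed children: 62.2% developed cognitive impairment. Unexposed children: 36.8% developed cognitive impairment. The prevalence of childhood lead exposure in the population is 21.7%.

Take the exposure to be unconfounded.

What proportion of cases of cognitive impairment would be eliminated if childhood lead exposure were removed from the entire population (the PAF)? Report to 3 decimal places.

p₁ = 0.622, p₀ = 0.368.
Overall risk P(Y=1) = π·p₁ + (1−π)·p₀ = 0.217×0.622 + 0.783×0.368 = 0.42312.
Under exogeneity, PAF = [P(Y=1) − p₀] / P(Y=1).
PAF = (0.42312 − 0.368) / 0.42312 ≈ 0.1303

PAF ≈ 0.130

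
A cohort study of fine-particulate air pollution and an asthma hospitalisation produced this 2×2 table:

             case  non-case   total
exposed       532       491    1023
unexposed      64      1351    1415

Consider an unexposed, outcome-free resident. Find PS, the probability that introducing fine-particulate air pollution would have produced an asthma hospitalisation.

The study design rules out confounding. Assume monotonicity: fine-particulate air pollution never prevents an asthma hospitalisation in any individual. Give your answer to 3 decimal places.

p₁ = P(outcome | exposed) = 532/1023 = 0.52004
p₀ = P(outcome | unexposed) = 64/1415 = 0.04523
Under exogeneity and monotonicity, PS = (p₁ − p₀)/(1 − p₀).
PS = (0.52004 − 0.04523) / 0.95477 ≈ 0.4973

PS ≈ 0.497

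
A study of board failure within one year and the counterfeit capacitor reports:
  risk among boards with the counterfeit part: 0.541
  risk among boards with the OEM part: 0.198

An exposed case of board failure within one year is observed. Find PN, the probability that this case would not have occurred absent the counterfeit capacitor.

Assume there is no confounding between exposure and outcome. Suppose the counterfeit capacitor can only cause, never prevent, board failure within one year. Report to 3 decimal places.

PN ≈ 0.634

Let p₁ = 0.541, p₀ = 0.198.
Under exogeneity and monotonicity, PN = (p₁ − p₀) / p₁.
PN = (0.541 − 0.198) / 0.541 = 0.343 / 0.541 ≈ 0.6340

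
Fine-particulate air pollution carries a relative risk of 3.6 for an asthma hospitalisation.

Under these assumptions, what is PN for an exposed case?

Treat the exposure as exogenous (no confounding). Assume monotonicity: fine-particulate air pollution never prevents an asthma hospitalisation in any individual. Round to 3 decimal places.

Under exogeneity and monotonicity, PN = (RR − 1) / RR = 1 − 1/RR.
PN = (3.6 − 1) / 3.6 = 2.6 / 3.6 ≈ 0.7222

PN ≈ 0.722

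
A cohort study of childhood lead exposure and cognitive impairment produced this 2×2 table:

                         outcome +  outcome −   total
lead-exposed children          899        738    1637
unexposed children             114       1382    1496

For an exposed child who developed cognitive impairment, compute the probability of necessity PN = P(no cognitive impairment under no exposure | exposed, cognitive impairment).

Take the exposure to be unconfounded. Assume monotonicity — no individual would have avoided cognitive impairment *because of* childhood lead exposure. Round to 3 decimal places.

p₁ = P(outcome | exposed) = 899/1637 = 0.54918
p₀ = P(outcome | unexposed) = 114/1496 = 0.076203
Under exogeneity and monotonicity, PN = (p₁ − p₀) / p₁.
PN = (0.54918 − 0.076203) / 0.54918 = 0.47297 / 0.54918 ≈ 0.8612

PN ≈ 0.861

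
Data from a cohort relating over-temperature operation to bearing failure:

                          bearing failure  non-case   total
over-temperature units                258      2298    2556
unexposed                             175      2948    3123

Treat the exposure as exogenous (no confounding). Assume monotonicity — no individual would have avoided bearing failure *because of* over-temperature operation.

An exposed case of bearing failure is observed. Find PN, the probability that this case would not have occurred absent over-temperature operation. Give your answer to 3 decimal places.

p₁ = P(outcome | exposed) = 258/2556 = 0.10094
p₀ = P(outcome | unexposed) = 175/3123 = 0.056036
Under exogeneity and monotonicity, PN = (p₁ − p₀)/p₁.
PN = (0.10094 − 0.056036) / 0.10094 ≈ 0.4449

PN ≈ 0.445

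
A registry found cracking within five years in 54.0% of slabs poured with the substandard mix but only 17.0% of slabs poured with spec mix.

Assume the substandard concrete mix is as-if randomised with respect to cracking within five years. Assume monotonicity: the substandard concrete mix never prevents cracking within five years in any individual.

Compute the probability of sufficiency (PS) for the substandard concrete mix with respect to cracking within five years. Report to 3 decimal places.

PS ≈ 0.446

p₁ = 0.54, p₀ = 0.17.
Under exogeneity and monotonicity, PS = (p₁ − p₀) / (1 − p₀).
PS = (0.54 − 0.17) / (1 − 0.17) = 0.37 / 0.83 ≈ 0.4458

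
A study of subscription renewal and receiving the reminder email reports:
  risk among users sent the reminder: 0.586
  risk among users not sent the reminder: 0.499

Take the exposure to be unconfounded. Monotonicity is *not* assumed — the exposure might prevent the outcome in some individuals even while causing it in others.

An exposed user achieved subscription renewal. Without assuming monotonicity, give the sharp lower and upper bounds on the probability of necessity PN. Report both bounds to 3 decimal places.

Let p₁ = 0.586, p₀ = 0.499.
Under exogeneity alone the bounds on PN are max{0,(p₁−p₀)/p₁} ≤ PN ≤ min{1,(1−p₀)/p₁}.
  lower = (p₁ − p₀)/p₁ = 0.087 / 0.586 ≈ 0.1485
  upper = min{1, (1 − p₀)/p₁} = 0.501 / 0.586 ≈ 0.8549

0.148 ≤ PN ≤ 0.855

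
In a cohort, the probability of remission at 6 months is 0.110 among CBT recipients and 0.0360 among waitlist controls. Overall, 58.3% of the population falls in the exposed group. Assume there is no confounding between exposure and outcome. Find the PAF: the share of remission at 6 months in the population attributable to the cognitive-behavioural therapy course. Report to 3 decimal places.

Let p₁ = 0.11, p₀ = 0.036.
Overall risk P(Y=1) = π·p₁ + (1−π)·p₀ = 0.583×0.11 + 0.417×0.036 = 0.079142.
Under exogeneity, PAF = [P(Y=1) − p₀] / P(Y=1).
PAF = (0.079142 − 0.036) / 0.079142 ≈ 0.5451

PAF ≈ 0.545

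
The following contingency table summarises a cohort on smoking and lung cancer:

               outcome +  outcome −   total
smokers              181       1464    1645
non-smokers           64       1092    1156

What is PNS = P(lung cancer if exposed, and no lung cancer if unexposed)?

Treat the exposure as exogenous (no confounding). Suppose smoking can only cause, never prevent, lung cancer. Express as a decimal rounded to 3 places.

PNS ≈ 0.055

p₁ = P(outcome | exposed) = 181/1645 = 0.11003
p₀ = P(outcome | unexposed) = 64/1156 = 0.055363
Under exogeneity and monotonicity, PNS = p₁ − p₀.
PNS = 0.11003 − 0.055363 = 0.054667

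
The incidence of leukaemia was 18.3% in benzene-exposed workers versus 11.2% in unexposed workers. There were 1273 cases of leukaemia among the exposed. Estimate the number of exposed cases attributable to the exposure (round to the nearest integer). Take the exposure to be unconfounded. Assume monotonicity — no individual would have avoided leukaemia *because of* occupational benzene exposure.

about 494 cases

p₁ = 0.183, p₀ = 0.112.
PN = (p₁ − p₀)/p₁ = (0.183 − 0.112) / 0.183 ≈ 0.38798.
Attributable cases ≈ PN × (exposed cases) = 0.38798 × 1273 ≈ 493.90.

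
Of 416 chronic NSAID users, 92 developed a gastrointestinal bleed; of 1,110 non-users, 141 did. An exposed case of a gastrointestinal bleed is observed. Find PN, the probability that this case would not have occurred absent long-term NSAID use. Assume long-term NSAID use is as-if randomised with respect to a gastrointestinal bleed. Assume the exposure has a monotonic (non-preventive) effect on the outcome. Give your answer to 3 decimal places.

PN ≈ 0.426

p₁ = P(outcome | exposed) = 92/416 = 0.22115
p₀ = P(outcome | unexposed) = 141/1110 = 0.12703
Under exogeneity and monotonicity, PN = (p₁ − p₀) / p₁.
PN = (0.22115 − 0.12703) / 0.22115 = 0.094127 / 0.22115 ≈ 0.4256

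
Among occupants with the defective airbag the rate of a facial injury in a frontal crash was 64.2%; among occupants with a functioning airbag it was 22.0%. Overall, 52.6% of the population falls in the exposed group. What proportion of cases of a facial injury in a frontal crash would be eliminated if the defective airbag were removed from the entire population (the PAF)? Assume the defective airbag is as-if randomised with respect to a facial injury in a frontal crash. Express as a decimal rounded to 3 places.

p₁ = 0.642, p₀ = 0.22.
Overall risk P(Y=1) = π·p₁ + (1−π)·p₀ = 0.526×0.642 + 0.474×0.22 = 0.44197.
Under exogeneity, PAF = [P(Y=1) − p₀] / P(Y=1).
PAF = (0.44197 − 0.22) / 0.44197 ≈ 0.5022

PAF ≈ 0.502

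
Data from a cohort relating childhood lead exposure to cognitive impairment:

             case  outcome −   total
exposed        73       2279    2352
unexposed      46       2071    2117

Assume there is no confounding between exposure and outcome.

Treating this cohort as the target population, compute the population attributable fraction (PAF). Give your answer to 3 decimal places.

p₁ = P(outcome | exposed) = 73/2352 = 0.031037
p₀ = P(outcome | unexposed) = 46/2117 = 0.021729
Exposure prevalence π = 2352/4469 = 0.52629; overall risk P(Y=1) = 0.026628.
Under exogeneity, PAF = [P(Y=1) − p₀]/P(Y=1).
PAF = (0.026628 − 0.021729) / 0.026628 ≈ 0.1840

PAF ≈ 0.184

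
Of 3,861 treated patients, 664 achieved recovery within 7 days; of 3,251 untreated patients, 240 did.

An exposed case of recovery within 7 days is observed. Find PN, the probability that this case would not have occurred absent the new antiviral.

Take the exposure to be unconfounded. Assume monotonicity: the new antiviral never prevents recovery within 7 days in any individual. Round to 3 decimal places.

p₁ = P(outcome | exposed) = 664/3861 = 0.17198
p₀ = P(outcome | unexposed) = 240/3251 = 0.073823
Under exogeneity and monotonicity, PN = (p₁ − p₀) / p₁.
PN = (0.17198 − 0.073823) / 0.17198 = 0.098153 / 0.17198 ≈ 0.5707

PN ≈ 0.571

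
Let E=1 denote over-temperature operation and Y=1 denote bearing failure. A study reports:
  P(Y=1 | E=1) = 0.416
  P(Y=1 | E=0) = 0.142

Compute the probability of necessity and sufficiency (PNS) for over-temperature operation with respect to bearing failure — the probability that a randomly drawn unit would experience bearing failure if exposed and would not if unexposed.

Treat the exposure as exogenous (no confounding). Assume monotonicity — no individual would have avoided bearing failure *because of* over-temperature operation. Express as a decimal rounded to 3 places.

Let p₁ = 0.416, p₀ = 0.142.
Under exogeneity and monotonicity, PNS = p₁ − p₀.
PNS = 0.416 − 0.142 = 0.274

PNS ≈ 0.274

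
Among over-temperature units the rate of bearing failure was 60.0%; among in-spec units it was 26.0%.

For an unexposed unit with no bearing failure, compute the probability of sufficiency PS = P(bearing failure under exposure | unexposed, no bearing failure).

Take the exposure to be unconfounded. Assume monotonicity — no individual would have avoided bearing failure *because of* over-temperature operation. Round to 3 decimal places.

p₁ = 0.6, p₀ = 0.26.
Under exogeneity and monotonicity, PS = (p₁ − p₀) / (1 − p₀).
PS = (0.6 − 0.26) / (1 − 0.26) = 0.34 / 0.74 ≈ 0.4595

PS ≈ 0.459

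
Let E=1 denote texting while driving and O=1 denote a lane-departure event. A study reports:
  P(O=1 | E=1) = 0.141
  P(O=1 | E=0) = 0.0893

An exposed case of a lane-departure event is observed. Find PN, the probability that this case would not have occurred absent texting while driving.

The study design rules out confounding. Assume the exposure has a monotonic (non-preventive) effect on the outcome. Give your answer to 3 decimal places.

PN ≈ 0.367

Let p₁ = 0.141, p₀ = 0.0893.
Under exogeneity and monotonicity, PN = (p₁ − p₀) / p₁.
PN = (0.141 − 0.0893) / 0.141 = 0.0517 / 0.141 ≈ 0.3667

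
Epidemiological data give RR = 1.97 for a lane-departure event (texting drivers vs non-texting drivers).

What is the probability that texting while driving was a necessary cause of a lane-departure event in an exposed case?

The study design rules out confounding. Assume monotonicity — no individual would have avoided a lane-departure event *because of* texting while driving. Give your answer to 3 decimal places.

PN ≈ 0.492

Under exogeneity and monotonicity, PN = (RR − 1) / RR = 1 − 1/RR.
PN = (1.97 − 1) / 1.97 = 0.97 / 1.97 ≈ 0.4924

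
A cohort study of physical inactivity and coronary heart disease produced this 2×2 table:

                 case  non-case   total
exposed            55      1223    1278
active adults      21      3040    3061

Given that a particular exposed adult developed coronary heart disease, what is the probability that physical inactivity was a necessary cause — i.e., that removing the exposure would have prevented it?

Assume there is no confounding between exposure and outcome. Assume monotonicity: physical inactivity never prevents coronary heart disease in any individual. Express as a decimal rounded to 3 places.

p₁ = P(outcome | exposed) = 55/1278 = 0.043036
p₀ = P(outcome | unexposed) = 21/3061 = 0.0068605
Under exogeneity and monotonicity, PN = (p₁ − p₀) / p₁.
PN = (0.043036 − 0.0068605) / 0.043036 = 0.036175 / 0.043036 ≈ 0.8406

PN ≈ 0.841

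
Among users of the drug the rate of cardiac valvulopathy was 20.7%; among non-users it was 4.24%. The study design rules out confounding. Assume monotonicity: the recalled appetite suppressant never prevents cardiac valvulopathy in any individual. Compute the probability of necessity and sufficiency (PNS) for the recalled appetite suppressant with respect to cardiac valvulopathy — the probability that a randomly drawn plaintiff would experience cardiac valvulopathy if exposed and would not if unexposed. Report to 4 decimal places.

p₁ = 0.207, p₀ = 0.0424.
Under exogeneity and monotonicity, PNS = p₁ − p₀.
PNS = 0.207 − 0.0424 = 0.1646

PNS ≈ 0.1646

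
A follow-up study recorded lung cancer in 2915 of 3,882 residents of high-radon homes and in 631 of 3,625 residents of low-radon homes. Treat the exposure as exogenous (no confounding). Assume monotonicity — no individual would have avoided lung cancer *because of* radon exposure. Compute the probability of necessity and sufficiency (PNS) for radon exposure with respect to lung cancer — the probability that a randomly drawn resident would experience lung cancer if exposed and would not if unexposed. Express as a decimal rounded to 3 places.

PNS ≈ 0.577

p₁ = P(outcome | exposed) = 2915/3882 = 0.7509
p₀ = P(outcome | unexposed) = 631/3625 = 0.17407
Under exogeneity and monotonicity, PNS = p₁ − p₀.
PNS = 0.7509 − 0.17407 = 0.57683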